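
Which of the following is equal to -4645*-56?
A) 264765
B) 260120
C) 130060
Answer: B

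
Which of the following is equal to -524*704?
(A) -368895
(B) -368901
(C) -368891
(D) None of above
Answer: D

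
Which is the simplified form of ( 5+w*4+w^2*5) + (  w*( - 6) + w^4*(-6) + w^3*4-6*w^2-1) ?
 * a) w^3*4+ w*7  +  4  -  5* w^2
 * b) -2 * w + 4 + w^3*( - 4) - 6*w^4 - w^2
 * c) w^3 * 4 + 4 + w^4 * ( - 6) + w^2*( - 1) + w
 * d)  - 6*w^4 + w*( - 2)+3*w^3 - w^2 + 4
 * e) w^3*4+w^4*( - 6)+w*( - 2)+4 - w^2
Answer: e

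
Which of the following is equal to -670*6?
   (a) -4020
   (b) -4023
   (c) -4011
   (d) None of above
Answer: a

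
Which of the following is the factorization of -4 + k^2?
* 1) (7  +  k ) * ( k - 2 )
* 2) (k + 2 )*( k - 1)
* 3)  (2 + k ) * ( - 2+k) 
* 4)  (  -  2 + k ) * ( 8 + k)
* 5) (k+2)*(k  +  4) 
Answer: 3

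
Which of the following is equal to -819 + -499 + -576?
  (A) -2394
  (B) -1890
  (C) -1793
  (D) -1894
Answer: D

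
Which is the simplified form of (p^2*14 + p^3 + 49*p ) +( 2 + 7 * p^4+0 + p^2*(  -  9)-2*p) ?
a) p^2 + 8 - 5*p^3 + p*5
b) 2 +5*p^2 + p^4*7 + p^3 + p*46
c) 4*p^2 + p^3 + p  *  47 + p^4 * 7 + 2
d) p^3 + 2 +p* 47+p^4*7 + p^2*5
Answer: d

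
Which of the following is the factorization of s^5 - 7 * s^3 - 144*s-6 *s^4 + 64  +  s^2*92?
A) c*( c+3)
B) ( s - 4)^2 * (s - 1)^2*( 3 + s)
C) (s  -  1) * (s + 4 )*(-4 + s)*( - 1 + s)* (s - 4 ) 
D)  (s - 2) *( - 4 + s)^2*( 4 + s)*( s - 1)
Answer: C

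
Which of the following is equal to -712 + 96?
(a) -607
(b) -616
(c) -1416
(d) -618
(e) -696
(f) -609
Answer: b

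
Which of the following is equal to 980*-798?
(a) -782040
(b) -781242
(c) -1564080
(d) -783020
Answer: a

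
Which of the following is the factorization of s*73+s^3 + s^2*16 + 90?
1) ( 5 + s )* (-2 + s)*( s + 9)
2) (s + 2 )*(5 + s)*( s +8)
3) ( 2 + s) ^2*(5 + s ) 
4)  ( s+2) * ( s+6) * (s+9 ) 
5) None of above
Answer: 5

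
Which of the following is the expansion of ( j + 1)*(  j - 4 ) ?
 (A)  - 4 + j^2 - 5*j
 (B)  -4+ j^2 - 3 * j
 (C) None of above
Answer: B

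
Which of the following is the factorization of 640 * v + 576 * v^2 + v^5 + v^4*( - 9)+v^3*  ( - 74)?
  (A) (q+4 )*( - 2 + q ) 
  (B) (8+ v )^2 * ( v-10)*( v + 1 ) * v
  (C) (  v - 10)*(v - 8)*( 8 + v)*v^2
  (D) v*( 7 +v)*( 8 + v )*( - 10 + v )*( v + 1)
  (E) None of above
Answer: E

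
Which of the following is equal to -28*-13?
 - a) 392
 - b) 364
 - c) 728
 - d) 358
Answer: b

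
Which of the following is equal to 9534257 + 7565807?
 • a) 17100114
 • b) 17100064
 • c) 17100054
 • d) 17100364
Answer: b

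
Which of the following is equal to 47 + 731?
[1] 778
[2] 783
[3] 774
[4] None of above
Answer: 1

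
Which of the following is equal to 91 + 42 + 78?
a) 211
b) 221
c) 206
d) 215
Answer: a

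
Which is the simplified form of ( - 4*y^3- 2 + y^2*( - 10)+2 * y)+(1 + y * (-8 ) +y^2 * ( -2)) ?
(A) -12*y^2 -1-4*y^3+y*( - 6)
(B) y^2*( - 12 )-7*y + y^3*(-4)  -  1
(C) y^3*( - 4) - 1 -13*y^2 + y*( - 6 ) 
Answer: A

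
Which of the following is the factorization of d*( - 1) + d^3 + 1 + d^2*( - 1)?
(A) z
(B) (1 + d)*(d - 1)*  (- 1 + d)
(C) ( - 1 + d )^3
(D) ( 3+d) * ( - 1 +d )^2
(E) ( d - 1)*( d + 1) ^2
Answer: B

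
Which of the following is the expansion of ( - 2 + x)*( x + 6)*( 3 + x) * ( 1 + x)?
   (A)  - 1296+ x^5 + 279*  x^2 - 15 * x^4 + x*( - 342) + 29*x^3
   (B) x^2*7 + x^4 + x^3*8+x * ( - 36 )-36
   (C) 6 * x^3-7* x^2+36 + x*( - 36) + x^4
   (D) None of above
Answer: B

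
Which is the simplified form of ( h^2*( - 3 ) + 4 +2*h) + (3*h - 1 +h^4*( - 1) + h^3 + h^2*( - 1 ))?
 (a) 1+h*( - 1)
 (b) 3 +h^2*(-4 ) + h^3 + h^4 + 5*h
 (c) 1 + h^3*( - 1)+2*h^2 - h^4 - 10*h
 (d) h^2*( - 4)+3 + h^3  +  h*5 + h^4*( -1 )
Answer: d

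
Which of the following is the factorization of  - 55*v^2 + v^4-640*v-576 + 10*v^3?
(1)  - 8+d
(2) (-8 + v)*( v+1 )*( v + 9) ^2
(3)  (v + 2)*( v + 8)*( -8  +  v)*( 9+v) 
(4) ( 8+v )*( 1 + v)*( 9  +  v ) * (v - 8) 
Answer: 4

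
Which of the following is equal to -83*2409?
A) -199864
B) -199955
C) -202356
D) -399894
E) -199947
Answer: E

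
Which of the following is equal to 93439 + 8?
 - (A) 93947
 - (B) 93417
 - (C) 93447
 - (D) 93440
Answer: C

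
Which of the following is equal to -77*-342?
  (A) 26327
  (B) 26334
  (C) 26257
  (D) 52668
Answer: B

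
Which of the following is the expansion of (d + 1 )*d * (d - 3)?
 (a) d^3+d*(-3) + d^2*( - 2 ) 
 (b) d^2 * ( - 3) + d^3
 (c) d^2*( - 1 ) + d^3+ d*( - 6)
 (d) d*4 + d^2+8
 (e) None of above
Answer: a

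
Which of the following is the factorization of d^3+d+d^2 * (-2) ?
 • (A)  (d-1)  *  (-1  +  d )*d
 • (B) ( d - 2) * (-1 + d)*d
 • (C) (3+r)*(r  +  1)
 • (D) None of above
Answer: A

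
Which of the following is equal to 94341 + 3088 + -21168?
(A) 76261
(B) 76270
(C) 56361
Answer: A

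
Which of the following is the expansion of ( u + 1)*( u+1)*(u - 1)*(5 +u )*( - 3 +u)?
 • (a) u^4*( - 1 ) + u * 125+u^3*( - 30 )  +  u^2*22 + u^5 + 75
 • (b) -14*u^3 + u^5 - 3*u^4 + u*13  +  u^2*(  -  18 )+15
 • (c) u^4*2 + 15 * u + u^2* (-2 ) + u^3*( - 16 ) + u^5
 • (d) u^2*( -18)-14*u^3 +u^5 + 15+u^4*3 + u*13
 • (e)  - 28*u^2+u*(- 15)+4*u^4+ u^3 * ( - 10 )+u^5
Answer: d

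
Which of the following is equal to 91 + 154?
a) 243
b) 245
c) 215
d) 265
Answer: b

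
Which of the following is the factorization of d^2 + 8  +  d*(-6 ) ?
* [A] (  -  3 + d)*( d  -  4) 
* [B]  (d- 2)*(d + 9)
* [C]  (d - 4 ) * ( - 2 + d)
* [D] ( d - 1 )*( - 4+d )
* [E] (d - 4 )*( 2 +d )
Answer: C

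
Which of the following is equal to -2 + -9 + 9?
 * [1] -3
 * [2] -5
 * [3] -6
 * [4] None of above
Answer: 4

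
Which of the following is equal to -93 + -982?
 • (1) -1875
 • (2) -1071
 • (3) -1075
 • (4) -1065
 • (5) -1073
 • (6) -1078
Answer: 3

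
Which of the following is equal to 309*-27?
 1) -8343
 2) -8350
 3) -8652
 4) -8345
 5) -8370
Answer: 1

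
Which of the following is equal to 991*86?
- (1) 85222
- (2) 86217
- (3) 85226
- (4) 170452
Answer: 3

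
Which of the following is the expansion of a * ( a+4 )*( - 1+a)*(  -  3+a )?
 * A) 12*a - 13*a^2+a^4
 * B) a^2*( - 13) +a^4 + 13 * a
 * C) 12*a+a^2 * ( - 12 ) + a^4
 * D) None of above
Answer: A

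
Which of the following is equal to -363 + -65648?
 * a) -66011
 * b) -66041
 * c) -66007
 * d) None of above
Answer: a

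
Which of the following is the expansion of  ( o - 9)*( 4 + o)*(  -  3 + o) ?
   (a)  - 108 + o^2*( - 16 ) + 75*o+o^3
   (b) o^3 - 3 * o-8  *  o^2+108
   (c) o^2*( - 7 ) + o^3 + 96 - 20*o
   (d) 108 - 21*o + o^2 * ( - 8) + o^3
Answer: d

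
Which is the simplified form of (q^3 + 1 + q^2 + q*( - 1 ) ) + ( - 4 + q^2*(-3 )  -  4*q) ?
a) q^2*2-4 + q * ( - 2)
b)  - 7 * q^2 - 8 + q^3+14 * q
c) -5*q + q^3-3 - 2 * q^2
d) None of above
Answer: c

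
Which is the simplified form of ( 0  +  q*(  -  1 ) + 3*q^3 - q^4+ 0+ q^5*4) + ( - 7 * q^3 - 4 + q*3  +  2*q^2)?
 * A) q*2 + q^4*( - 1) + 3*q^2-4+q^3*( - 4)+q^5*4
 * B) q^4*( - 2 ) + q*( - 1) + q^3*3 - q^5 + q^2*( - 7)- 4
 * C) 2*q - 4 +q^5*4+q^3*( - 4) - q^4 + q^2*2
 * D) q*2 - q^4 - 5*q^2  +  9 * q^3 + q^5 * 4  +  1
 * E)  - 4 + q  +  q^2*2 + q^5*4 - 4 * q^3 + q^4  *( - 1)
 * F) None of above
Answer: C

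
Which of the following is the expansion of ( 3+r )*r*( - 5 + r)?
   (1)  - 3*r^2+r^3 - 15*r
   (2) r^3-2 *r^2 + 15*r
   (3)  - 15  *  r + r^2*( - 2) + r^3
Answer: 3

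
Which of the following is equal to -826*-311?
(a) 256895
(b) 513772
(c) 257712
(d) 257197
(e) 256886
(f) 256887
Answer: e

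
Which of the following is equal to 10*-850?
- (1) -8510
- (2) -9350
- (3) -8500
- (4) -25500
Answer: 3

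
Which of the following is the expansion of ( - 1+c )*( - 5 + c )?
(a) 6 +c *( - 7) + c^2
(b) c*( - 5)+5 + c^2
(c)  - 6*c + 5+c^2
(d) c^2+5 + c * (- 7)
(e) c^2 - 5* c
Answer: c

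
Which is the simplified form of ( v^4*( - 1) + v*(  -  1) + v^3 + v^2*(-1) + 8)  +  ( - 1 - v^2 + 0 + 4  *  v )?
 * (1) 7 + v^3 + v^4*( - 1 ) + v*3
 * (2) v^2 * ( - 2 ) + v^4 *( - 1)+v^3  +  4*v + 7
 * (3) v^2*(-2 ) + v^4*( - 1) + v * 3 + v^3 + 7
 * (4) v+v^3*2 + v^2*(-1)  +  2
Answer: 3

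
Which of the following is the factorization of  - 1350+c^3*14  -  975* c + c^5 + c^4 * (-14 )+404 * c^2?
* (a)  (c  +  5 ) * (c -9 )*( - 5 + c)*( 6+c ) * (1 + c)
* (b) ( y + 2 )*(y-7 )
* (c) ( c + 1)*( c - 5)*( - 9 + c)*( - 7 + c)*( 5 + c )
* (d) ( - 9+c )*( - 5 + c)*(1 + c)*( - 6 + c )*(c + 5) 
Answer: d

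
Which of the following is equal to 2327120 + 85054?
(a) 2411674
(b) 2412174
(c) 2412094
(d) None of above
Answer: b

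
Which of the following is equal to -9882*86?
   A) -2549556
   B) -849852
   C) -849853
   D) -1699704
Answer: B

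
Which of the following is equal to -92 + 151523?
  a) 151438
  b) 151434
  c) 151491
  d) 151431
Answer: d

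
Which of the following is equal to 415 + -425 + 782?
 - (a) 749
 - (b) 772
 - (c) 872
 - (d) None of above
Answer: b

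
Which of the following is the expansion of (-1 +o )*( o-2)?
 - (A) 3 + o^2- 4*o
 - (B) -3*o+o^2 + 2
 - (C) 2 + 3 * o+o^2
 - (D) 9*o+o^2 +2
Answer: B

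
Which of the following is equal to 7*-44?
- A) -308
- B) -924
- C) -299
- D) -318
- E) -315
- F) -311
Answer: A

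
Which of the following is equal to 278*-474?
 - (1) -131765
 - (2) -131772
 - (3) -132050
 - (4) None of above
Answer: 2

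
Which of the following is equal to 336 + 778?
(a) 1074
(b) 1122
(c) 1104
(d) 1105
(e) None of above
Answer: e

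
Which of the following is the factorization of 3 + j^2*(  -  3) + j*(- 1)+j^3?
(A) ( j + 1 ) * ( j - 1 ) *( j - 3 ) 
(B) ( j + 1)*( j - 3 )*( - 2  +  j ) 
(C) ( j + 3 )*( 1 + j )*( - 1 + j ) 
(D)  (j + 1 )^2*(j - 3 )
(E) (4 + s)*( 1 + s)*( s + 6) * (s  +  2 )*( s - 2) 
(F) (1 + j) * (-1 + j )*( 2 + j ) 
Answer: A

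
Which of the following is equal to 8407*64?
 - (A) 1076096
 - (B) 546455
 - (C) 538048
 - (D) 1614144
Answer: C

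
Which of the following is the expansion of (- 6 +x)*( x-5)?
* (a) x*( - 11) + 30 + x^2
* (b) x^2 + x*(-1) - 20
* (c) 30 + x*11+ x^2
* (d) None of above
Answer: a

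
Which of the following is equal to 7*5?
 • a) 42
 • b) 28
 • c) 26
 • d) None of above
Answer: d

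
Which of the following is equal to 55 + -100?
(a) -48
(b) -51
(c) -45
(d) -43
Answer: c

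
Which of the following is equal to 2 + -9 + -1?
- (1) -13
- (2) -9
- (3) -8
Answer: 3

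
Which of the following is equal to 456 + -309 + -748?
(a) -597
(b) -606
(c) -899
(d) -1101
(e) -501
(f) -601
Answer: f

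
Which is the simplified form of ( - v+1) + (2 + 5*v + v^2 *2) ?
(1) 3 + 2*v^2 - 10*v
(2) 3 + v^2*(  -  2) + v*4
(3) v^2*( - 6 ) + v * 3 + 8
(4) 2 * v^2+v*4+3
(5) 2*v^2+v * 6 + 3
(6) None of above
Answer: 4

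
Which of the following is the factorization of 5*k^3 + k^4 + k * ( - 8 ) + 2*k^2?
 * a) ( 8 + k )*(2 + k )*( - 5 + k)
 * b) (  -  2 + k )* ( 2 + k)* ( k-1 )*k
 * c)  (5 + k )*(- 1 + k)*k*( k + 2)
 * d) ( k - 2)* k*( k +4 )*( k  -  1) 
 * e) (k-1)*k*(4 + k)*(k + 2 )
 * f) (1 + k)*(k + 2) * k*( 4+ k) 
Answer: e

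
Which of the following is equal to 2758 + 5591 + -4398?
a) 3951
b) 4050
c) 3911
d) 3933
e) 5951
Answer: a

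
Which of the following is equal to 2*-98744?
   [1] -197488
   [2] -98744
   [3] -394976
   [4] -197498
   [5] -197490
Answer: 1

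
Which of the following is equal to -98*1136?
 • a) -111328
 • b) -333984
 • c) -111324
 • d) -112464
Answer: a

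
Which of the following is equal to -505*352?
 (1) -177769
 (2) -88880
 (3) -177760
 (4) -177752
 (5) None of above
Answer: 3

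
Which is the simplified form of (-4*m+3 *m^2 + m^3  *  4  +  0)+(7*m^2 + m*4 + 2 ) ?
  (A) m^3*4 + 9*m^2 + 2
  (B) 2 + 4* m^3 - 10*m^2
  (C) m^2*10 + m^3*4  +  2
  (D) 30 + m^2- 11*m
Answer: C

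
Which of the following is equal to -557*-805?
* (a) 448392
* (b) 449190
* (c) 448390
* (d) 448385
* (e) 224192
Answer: d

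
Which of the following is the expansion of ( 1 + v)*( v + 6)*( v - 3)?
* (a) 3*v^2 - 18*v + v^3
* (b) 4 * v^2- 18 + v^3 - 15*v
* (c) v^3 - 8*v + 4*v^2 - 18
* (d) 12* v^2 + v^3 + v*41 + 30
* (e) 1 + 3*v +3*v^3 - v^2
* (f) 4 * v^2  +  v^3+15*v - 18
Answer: b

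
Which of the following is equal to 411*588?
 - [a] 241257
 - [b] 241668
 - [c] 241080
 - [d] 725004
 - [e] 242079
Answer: b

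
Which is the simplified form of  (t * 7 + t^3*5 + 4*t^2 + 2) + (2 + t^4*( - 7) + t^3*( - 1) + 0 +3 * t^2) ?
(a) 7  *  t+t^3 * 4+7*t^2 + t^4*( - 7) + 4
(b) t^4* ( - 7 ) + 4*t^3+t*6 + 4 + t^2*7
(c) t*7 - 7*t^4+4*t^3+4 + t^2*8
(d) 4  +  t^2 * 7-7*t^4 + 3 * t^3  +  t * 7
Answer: a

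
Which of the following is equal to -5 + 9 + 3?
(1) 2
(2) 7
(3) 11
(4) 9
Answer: 2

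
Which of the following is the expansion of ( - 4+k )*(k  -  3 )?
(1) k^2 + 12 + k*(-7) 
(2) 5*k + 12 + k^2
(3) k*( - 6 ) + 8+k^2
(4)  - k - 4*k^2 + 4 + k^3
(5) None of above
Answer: 1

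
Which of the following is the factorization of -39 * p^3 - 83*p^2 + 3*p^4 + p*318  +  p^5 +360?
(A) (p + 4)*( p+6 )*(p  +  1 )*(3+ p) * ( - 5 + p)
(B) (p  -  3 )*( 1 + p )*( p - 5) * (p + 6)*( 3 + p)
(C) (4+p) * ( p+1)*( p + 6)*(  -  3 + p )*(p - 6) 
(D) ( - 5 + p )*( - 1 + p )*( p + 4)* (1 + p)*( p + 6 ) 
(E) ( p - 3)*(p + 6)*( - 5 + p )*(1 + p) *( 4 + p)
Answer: E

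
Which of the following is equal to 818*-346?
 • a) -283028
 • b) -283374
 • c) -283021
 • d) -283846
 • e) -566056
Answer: a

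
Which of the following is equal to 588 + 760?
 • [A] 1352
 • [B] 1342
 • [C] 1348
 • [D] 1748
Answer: C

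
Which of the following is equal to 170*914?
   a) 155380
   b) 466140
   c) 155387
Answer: a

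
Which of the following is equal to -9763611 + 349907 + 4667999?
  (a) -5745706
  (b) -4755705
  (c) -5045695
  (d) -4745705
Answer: d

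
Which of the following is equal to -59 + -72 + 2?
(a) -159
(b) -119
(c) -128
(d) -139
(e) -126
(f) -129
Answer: f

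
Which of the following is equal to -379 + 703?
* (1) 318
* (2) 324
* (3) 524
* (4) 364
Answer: 2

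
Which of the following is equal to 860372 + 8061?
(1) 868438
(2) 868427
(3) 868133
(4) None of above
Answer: 4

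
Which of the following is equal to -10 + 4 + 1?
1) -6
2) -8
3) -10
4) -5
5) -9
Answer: 4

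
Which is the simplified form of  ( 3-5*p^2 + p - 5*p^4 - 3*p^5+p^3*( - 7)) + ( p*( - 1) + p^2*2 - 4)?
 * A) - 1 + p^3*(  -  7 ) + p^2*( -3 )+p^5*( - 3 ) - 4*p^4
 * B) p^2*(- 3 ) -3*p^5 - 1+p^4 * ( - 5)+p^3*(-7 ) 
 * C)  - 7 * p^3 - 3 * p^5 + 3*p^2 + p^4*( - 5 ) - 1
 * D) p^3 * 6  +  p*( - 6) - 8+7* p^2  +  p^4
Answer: B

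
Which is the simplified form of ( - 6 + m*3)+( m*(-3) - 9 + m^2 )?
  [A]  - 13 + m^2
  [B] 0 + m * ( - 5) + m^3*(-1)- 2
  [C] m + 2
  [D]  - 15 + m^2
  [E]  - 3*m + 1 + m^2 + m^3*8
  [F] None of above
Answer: D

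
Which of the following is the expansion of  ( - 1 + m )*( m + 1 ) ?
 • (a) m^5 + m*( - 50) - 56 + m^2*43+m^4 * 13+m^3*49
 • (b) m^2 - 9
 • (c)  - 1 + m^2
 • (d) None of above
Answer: c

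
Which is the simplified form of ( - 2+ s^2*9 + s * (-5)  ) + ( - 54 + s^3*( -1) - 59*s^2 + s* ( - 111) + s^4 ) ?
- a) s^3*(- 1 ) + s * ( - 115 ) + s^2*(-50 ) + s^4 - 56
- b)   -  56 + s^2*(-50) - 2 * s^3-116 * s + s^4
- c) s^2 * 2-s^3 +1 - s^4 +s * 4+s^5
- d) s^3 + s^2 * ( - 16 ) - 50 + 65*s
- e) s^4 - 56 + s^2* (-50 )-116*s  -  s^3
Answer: e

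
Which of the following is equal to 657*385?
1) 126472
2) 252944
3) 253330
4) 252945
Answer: 4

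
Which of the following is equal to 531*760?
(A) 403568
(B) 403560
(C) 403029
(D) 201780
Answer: B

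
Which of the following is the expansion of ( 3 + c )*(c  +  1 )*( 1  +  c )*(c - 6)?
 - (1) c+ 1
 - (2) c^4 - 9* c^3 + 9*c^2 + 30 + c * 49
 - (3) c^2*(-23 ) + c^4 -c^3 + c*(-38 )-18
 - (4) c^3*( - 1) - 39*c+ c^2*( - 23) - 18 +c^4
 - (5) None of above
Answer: 4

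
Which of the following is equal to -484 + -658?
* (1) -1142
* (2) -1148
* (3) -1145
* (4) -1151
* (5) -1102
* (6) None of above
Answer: 1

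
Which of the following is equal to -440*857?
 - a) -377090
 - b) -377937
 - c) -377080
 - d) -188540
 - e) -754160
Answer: c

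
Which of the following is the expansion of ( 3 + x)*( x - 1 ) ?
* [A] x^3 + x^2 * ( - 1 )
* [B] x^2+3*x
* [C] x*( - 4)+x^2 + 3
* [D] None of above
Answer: D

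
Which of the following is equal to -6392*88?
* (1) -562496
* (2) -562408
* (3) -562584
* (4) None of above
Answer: 1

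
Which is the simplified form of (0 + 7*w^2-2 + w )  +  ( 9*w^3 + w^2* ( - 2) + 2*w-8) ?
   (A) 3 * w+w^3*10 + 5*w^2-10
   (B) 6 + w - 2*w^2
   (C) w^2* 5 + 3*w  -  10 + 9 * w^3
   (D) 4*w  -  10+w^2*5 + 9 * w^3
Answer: C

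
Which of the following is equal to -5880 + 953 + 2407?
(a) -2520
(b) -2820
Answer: a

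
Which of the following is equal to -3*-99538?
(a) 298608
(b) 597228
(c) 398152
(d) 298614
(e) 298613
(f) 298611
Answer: d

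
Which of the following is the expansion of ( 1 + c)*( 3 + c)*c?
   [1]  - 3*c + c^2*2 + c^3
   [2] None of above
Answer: 2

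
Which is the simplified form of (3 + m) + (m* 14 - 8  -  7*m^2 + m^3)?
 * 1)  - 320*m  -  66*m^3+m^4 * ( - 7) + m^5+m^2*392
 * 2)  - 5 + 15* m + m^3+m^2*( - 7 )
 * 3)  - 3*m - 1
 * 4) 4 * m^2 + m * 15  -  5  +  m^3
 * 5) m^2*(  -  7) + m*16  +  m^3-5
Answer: 2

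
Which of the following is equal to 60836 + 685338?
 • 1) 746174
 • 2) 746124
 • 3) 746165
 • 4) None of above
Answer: 1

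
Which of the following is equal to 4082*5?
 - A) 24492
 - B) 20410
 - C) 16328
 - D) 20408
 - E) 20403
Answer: B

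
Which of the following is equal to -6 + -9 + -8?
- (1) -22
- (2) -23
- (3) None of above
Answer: 2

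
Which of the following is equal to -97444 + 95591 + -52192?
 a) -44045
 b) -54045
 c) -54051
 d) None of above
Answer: b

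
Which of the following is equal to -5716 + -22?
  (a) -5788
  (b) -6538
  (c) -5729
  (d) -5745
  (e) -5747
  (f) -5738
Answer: f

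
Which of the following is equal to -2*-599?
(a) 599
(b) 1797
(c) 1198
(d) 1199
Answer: c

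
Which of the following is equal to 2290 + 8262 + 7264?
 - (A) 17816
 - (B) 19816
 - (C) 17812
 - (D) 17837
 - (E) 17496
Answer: A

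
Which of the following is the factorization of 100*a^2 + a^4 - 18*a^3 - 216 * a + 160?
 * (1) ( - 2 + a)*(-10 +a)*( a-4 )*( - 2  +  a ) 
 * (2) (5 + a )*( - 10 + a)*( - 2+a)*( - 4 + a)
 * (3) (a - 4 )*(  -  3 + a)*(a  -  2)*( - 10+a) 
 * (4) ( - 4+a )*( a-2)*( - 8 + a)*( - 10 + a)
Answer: 1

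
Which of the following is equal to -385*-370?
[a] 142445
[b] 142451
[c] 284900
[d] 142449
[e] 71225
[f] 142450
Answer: f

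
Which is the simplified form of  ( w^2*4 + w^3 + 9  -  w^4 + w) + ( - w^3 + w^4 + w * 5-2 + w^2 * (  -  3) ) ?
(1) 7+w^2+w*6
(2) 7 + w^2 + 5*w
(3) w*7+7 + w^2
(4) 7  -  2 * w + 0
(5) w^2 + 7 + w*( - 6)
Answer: 1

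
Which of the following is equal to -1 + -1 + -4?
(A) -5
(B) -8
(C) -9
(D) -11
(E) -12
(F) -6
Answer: F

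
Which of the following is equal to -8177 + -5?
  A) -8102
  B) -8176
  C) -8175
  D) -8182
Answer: D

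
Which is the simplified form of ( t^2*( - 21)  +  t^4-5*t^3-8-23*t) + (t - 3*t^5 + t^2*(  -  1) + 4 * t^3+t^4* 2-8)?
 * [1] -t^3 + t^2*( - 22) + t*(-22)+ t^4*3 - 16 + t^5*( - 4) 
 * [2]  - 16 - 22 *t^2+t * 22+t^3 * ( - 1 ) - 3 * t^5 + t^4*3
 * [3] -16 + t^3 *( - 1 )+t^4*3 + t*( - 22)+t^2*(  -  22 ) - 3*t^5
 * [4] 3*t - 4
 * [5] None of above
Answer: 3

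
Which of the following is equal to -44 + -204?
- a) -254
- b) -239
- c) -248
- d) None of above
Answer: c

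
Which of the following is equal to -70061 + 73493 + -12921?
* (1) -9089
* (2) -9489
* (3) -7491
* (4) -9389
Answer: 2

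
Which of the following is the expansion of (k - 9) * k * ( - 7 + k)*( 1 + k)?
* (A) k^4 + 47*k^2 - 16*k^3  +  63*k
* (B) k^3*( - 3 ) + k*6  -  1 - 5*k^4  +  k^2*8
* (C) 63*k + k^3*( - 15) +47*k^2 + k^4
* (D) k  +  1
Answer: C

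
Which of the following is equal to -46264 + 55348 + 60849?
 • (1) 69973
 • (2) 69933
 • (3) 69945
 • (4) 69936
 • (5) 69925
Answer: 2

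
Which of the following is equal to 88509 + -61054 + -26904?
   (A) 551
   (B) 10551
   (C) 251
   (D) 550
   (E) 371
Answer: A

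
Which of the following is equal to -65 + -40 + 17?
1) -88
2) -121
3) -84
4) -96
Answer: 1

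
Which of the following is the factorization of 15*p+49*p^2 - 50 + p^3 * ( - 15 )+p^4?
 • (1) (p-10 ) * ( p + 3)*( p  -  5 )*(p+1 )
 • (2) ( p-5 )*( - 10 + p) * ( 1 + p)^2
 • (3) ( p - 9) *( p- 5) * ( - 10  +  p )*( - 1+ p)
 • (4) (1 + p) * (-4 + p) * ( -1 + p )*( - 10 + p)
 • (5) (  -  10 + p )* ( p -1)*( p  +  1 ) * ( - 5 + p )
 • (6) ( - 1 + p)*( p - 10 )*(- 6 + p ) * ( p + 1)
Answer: 5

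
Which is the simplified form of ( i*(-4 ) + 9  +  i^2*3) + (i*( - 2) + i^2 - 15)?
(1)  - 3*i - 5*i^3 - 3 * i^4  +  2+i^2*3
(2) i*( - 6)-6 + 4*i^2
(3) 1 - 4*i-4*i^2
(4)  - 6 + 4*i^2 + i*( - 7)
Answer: 2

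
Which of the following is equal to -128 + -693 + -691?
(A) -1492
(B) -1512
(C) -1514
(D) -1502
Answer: B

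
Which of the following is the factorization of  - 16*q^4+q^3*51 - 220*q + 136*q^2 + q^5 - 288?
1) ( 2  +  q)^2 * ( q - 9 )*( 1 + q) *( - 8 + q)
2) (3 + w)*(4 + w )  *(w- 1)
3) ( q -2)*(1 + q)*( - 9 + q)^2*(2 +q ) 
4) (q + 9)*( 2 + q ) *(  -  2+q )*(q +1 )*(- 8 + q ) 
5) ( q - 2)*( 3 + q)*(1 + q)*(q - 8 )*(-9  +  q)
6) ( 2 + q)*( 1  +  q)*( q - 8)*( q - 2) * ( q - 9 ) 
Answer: 6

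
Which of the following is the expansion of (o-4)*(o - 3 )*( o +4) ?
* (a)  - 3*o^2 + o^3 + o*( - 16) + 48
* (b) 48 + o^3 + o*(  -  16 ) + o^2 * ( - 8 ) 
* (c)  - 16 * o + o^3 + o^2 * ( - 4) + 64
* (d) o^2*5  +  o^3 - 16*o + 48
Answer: a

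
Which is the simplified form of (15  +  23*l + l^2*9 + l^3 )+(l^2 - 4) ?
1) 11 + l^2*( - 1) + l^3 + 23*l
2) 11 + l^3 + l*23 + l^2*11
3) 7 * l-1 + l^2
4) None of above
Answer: 4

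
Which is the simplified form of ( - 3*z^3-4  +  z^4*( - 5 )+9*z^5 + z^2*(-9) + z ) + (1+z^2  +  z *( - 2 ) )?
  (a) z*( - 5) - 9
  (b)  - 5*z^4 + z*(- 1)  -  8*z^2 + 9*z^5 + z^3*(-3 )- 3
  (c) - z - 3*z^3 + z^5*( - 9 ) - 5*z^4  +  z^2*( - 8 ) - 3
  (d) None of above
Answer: b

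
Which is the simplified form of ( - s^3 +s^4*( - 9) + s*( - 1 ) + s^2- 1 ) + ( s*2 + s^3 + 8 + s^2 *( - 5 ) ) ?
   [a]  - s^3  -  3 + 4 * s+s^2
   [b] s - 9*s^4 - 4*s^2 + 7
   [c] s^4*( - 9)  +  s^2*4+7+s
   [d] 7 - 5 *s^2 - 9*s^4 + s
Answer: b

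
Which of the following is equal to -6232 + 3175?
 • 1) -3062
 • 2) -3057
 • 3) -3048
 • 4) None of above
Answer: 2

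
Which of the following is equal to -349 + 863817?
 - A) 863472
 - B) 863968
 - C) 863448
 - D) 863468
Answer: D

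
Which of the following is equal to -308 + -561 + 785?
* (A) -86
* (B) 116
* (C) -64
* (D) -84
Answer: D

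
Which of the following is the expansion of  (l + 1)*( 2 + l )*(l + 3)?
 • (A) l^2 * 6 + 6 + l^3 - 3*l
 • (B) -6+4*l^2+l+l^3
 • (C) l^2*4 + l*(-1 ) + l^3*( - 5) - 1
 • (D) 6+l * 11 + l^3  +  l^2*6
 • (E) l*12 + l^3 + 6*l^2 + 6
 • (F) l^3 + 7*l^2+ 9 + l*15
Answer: D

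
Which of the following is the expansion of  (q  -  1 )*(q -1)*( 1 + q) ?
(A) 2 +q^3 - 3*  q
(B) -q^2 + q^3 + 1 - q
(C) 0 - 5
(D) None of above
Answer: B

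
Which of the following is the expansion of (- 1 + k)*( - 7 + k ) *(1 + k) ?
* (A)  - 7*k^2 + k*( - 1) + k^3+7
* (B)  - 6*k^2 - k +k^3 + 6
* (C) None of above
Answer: A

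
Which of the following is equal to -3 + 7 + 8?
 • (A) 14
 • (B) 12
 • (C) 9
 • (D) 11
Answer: B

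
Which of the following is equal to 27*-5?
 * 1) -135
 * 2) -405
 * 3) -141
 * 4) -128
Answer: 1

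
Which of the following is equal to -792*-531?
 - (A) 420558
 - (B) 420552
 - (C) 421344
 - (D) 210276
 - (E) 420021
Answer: B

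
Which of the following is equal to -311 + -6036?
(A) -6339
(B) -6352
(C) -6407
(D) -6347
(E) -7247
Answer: D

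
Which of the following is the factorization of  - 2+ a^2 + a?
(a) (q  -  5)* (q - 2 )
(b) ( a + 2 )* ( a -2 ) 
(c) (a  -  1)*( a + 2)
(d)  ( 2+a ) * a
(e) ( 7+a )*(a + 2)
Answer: c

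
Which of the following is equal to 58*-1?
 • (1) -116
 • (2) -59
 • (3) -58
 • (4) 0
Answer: 3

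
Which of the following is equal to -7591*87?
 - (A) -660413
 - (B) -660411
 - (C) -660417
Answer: C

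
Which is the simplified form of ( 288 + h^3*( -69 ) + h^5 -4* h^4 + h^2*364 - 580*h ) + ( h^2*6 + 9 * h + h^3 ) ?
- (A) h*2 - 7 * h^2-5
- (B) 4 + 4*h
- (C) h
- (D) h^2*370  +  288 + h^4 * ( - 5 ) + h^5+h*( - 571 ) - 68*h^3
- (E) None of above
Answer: E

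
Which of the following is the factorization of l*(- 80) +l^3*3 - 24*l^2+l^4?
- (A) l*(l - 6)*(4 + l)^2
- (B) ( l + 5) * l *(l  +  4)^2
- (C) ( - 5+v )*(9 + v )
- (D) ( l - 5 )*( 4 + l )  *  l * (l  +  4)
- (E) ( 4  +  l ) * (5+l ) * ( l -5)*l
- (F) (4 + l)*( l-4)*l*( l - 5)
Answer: D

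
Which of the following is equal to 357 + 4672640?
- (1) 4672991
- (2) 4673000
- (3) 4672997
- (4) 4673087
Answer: 3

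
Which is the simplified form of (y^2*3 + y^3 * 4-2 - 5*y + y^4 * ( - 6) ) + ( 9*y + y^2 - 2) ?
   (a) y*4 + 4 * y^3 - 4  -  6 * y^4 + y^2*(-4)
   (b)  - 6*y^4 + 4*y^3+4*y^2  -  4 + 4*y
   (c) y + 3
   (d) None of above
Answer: b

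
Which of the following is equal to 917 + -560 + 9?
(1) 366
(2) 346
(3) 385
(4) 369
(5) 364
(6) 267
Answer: 1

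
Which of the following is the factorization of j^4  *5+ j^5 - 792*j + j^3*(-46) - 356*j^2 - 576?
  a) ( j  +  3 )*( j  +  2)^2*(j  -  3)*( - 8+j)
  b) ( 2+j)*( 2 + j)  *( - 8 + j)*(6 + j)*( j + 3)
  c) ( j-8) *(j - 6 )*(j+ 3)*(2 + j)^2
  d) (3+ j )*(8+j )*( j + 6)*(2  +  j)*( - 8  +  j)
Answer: b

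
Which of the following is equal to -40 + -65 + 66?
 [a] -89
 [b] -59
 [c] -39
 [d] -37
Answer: c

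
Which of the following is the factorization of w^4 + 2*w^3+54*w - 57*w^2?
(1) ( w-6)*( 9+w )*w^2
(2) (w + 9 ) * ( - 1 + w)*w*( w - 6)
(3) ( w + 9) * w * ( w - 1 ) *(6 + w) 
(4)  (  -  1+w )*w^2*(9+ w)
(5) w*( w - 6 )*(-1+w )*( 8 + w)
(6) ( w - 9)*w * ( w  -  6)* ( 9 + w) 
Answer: 2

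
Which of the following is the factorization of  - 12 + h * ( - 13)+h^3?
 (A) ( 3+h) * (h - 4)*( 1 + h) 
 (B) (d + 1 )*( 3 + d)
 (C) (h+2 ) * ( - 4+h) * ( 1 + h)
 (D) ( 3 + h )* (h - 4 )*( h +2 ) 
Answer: A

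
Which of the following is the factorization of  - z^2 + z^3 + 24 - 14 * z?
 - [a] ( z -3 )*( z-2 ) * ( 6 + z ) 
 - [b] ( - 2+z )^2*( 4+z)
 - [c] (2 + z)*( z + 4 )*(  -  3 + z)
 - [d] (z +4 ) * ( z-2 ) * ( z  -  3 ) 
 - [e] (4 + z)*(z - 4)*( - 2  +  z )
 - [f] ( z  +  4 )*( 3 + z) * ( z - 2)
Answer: d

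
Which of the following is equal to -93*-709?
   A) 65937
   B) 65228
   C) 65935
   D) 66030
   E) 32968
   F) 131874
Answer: A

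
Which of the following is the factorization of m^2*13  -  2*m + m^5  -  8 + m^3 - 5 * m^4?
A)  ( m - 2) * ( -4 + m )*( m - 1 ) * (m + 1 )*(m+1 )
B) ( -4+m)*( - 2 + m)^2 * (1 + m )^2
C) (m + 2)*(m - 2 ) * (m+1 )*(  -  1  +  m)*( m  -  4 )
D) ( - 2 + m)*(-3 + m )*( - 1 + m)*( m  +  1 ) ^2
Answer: A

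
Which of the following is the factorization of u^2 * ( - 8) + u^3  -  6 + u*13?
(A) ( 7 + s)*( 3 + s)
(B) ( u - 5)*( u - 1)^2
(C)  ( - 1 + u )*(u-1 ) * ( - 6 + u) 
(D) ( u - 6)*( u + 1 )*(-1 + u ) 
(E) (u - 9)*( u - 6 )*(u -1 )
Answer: C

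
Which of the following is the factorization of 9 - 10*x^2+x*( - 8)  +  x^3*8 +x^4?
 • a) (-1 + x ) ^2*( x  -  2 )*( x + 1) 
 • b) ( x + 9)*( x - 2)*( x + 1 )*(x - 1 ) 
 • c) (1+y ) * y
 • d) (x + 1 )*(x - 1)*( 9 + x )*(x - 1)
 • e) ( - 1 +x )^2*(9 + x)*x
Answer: d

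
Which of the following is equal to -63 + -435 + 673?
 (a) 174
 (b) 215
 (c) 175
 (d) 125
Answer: c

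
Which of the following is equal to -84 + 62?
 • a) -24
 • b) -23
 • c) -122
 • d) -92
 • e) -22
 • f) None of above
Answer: e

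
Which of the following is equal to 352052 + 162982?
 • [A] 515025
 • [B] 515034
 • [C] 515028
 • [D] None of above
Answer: B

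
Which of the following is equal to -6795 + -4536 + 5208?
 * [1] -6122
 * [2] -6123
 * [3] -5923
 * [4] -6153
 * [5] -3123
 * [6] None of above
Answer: 2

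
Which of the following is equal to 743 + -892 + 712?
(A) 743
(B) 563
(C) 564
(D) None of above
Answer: B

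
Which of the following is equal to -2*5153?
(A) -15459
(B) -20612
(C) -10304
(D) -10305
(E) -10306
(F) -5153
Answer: E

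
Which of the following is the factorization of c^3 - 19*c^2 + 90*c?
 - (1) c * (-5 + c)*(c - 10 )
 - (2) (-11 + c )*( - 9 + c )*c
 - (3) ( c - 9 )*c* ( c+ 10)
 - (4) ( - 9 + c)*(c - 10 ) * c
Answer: 4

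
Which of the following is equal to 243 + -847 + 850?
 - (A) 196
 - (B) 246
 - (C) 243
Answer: B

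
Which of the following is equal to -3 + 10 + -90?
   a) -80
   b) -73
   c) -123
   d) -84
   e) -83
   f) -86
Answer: e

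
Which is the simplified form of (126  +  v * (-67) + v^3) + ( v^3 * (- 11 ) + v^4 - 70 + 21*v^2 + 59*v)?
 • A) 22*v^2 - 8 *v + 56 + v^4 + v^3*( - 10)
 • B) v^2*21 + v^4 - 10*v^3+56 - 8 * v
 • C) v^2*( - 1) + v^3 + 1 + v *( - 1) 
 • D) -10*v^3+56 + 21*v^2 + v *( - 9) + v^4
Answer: B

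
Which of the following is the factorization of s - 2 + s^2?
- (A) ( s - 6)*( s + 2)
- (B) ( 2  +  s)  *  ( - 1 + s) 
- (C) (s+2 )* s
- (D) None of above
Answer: B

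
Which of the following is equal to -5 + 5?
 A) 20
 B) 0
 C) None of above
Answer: B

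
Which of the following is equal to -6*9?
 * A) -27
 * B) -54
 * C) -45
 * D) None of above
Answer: B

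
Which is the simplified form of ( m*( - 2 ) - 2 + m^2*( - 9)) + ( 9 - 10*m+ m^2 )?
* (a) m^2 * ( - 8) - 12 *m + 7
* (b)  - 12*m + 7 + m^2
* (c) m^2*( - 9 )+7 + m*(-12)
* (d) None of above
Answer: a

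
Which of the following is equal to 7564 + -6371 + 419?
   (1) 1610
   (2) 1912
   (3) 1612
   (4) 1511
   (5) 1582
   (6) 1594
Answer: 3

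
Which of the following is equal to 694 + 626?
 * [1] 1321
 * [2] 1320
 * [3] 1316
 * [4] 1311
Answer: 2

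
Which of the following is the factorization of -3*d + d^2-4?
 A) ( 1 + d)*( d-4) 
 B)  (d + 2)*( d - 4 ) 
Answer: A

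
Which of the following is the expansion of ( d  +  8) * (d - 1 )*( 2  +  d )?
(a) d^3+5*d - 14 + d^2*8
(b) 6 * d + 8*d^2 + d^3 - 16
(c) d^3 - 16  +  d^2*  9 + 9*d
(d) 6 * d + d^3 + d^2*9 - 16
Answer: d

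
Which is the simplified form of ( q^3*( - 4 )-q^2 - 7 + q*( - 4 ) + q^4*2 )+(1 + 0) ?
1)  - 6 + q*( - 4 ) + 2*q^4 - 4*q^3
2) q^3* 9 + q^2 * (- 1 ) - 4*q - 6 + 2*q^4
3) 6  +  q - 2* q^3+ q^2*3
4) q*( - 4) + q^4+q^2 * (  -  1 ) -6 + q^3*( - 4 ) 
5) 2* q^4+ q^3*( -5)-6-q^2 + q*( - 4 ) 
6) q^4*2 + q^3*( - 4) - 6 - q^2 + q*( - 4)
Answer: 6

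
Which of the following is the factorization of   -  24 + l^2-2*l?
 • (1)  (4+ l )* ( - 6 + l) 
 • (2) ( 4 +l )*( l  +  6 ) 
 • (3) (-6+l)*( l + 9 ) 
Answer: 1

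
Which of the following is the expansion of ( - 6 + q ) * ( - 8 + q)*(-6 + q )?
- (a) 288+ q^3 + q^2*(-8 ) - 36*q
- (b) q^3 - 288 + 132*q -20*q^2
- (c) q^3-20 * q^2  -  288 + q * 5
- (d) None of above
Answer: b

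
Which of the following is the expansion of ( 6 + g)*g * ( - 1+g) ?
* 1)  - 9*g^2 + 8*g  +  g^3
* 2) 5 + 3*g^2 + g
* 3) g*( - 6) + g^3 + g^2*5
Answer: 3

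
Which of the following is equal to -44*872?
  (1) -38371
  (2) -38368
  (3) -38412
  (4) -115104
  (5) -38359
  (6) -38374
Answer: 2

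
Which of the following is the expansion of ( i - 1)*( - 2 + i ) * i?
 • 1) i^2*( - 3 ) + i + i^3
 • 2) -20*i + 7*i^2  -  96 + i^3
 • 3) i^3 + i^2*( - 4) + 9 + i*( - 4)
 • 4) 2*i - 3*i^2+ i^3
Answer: 4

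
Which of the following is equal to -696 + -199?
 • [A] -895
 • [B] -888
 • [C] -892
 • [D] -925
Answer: A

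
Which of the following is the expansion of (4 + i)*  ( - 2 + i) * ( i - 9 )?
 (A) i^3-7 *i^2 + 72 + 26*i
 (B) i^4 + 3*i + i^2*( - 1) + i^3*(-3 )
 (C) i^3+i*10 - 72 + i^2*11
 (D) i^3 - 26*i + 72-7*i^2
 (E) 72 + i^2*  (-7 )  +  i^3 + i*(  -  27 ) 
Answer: D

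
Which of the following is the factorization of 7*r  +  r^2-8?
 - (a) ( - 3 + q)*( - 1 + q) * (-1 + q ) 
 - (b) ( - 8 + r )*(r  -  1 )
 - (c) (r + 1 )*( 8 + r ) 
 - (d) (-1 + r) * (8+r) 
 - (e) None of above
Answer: d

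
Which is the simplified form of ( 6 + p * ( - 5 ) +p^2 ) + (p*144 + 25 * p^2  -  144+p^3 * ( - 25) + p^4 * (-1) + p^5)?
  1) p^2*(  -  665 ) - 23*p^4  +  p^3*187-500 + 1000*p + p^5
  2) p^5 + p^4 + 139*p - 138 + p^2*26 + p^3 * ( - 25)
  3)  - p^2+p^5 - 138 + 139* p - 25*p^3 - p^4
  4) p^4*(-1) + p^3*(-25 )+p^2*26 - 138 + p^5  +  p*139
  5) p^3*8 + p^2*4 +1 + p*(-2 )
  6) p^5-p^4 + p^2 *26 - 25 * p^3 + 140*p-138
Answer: 4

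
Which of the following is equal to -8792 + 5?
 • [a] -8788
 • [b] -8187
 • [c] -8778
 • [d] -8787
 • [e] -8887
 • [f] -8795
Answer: d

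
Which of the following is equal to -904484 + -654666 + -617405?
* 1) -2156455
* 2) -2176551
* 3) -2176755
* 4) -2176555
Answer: 4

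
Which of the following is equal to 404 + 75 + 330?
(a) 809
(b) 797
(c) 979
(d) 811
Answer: a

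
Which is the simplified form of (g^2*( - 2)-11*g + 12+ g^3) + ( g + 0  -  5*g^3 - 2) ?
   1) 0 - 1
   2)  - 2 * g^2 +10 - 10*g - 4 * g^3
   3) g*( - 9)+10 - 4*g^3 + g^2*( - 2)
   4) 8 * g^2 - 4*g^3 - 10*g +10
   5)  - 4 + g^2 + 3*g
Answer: 2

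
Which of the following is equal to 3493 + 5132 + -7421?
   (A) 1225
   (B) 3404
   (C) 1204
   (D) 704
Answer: C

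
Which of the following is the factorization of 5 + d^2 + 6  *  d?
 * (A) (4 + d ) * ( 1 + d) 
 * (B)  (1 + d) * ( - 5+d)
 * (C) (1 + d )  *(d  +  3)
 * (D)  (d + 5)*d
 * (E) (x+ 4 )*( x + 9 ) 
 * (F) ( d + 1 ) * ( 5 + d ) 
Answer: F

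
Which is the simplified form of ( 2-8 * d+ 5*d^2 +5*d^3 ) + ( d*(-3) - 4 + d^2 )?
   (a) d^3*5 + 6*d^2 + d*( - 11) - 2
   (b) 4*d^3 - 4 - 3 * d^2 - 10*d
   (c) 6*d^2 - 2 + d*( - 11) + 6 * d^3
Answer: a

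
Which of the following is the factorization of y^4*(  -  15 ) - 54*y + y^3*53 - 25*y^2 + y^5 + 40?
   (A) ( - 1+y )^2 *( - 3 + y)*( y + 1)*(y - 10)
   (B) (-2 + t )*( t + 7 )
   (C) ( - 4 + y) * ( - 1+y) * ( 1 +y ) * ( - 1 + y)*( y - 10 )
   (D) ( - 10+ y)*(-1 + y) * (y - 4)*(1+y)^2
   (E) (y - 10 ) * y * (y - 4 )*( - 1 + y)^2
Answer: C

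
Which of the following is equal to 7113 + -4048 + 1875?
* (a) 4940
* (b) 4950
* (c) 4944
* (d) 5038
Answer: a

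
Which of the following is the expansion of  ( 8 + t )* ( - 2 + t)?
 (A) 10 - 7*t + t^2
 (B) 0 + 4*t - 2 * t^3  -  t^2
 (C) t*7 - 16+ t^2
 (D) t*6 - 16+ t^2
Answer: D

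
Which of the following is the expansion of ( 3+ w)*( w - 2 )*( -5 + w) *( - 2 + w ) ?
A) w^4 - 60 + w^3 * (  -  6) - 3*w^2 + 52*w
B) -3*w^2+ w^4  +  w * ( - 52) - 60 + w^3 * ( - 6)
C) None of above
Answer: A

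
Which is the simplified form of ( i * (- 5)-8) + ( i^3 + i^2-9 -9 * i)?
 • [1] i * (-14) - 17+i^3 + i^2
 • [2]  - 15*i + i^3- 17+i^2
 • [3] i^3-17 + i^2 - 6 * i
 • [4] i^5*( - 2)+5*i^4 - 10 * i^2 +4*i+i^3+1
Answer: 1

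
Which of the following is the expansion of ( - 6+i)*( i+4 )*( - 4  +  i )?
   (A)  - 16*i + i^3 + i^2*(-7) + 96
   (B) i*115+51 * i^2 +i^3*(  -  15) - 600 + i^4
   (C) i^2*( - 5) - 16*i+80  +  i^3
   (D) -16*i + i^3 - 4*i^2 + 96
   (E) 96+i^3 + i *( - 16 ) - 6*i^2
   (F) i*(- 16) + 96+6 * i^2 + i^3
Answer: E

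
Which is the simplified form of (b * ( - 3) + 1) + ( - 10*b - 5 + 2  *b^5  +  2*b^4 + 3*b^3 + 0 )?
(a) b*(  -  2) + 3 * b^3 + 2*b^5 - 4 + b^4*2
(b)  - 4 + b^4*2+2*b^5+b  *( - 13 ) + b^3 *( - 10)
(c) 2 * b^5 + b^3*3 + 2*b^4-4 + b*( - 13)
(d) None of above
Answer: c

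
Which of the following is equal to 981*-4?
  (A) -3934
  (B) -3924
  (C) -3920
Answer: B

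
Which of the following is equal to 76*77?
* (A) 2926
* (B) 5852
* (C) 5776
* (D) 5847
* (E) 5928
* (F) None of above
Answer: B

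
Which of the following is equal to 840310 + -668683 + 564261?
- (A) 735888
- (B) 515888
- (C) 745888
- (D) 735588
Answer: A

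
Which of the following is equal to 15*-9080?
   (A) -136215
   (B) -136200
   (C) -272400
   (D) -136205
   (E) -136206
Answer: B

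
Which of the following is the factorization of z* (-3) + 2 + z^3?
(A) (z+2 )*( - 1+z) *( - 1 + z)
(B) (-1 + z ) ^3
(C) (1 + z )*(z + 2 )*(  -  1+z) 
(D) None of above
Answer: A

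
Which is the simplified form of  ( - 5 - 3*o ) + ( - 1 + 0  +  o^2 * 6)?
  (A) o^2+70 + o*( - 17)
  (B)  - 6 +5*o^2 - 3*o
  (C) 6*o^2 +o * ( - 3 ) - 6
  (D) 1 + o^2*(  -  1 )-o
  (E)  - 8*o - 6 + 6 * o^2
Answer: C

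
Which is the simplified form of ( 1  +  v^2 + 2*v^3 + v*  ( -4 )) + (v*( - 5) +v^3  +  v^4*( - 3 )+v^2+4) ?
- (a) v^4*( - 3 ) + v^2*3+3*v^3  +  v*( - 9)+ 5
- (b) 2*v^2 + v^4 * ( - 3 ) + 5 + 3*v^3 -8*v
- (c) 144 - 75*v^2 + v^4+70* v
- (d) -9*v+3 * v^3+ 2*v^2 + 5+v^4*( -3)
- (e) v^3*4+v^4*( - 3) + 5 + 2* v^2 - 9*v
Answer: d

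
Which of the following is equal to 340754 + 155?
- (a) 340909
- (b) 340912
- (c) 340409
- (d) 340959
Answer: a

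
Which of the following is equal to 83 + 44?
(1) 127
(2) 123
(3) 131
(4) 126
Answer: 1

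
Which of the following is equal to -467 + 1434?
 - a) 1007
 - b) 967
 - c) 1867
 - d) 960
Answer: b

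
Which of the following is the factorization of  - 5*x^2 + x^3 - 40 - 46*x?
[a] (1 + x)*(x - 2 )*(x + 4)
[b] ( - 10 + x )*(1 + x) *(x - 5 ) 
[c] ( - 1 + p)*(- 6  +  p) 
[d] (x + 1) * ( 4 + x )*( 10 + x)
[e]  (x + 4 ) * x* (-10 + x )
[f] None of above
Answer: f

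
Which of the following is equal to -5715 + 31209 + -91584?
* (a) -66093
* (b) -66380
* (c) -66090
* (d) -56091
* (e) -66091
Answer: c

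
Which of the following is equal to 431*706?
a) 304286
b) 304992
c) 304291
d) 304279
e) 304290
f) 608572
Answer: a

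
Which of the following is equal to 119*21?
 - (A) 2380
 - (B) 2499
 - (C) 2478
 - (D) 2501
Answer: B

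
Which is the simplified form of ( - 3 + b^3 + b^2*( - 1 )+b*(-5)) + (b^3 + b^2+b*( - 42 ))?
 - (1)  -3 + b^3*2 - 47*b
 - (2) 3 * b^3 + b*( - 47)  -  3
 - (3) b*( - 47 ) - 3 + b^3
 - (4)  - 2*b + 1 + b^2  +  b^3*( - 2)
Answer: 1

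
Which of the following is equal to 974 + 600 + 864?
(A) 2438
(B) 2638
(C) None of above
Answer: A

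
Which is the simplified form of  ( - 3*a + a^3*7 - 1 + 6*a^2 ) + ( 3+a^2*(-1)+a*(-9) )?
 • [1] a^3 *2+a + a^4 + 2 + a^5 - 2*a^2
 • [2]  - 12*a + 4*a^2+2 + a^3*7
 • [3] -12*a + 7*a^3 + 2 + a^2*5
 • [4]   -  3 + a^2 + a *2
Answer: 3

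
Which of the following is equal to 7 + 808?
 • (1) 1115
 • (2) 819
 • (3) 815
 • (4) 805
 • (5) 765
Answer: 3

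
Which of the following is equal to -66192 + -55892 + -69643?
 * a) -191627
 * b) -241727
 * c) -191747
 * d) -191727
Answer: d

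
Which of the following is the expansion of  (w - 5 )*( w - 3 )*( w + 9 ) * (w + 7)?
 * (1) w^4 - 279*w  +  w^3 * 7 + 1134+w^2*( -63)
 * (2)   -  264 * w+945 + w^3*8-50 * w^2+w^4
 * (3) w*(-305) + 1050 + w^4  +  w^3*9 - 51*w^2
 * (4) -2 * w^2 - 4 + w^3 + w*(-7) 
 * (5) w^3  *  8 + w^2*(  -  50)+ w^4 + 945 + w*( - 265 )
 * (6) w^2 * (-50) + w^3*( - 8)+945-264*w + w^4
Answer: 2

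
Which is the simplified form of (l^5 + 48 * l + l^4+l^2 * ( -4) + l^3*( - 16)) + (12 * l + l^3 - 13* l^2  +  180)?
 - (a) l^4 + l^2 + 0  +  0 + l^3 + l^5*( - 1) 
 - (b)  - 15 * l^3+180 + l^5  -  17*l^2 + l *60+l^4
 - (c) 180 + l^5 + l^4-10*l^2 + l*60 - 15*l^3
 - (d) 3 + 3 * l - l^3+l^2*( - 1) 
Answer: b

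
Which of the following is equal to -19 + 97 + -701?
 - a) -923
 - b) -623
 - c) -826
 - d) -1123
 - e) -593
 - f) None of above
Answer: b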